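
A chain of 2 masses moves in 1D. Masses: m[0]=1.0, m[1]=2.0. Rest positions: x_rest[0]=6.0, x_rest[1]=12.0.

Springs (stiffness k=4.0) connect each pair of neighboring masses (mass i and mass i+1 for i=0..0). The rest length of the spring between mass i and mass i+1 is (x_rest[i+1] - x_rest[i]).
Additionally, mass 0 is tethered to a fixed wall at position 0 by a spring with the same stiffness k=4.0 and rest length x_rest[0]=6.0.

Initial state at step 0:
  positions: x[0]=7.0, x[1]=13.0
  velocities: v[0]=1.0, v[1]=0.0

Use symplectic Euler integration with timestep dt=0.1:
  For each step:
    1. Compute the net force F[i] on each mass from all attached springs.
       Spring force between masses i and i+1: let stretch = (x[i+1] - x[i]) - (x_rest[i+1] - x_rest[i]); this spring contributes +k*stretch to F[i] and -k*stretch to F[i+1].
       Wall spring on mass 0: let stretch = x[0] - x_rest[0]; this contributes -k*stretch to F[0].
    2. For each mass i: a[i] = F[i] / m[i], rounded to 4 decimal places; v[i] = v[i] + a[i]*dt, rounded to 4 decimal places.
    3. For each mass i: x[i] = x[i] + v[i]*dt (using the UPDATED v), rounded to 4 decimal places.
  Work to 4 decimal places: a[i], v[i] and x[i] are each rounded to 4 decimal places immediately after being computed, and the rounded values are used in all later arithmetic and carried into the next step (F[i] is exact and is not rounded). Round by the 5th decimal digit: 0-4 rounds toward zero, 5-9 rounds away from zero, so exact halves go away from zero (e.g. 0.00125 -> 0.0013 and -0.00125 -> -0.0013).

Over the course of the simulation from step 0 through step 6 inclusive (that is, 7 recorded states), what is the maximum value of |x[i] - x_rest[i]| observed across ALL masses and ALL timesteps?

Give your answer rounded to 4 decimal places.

Step 0: x=[7.0000 13.0000] v=[1.0000 0.0000]
Step 1: x=[7.0600 13.0000] v=[0.6000 0.0000]
Step 2: x=[7.0752 13.0012] v=[0.1520 0.0120]
Step 3: x=[7.0444 13.0039] v=[-0.3077 0.0268]
Step 4: x=[6.9702 13.0074] v=[-0.7417 0.0349]
Step 5: x=[6.8587 13.0102] v=[-1.1149 0.0275]
Step 6: x=[6.7189 13.0099] v=[-1.3978 -0.0028]
Max displacement = 1.0752

Answer: 1.0752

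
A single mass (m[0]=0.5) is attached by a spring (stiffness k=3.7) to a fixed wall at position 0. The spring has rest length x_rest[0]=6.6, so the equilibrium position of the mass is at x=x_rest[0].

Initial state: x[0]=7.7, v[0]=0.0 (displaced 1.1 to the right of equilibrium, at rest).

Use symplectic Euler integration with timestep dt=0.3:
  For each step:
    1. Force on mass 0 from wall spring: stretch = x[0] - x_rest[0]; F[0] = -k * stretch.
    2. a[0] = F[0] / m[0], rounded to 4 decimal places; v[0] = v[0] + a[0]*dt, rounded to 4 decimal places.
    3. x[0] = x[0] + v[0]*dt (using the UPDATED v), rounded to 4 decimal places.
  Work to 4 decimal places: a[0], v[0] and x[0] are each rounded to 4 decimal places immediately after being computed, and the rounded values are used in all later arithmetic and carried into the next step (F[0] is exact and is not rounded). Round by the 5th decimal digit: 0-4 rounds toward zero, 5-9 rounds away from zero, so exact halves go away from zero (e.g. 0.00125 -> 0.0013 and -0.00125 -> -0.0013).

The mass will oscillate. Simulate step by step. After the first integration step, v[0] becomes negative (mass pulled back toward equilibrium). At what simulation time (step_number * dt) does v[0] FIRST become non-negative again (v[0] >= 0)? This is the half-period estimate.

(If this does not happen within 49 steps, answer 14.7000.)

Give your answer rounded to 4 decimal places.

Step 0: x=[7.7000] v=[0.0000]
Step 1: x=[6.9674] v=[-2.4420]
Step 2: x=[5.9901] v=[-3.2576]
Step 3: x=[5.4190] v=[-1.9036]
Step 4: x=[5.6345] v=[0.7182]
First v>=0 after going negative at step 4, time=1.2000

Answer: 1.2000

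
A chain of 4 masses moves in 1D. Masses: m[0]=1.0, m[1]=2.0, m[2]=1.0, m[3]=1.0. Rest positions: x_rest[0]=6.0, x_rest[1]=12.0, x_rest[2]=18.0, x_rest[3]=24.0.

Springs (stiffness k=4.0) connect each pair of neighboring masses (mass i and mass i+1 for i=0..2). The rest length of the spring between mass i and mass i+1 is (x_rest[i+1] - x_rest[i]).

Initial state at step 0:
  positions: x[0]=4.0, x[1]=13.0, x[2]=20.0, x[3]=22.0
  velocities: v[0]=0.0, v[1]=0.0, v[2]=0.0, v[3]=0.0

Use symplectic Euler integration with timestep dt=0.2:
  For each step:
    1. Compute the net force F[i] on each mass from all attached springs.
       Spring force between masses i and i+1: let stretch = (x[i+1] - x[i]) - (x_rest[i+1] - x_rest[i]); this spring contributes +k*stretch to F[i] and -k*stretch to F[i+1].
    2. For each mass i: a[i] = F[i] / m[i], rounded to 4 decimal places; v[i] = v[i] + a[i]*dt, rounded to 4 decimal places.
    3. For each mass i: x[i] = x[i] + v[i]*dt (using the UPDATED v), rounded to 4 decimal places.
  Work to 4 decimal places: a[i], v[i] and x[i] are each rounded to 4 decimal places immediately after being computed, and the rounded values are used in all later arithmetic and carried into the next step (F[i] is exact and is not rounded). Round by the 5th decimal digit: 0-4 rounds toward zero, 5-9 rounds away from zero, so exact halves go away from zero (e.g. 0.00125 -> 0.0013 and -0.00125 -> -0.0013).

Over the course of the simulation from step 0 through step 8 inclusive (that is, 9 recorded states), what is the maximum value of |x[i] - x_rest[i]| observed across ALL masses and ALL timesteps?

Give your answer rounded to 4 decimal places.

Step 0: x=[4.0000 13.0000 20.0000 22.0000] v=[0.0000 0.0000 0.0000 0.0000]
Step 1: x=[4.4800 12.8400 19.2000 22.6400] v=[2.4000 -0.8000 -4.0000 3.2000]
Step 2: x=[5.3376 12.5200 17.9328 23.6896] v=[4.2880 -1.6000 -6.3360 5.2480]
Step 3: x=[6.3844 12.0584 16.7206 24.7781] v=[5.2339 -2.3078 -6.0608 5.4426]
Step 4: x=[7.3790 11.5159 16.0517 25.5374] v=[4.9731 -2.7125 -3.3446 3.7966]
Step 5: x=[8.0755 11.0053 16.1748 25.7390] v=[3.4826 -2.5529 0.6153 1.0080]
Step 6: x=[8.2808 10.6739 17.0010 25.3703] v=[1.0264 -1.6570 4.1311 -1.8434]
Step 7: x=[7.9090 10.6572 18.1540 24.6225] v=[-1.8591 -0.0834 5.7649 -3.7388]
Step 8: x=[7.0169 11.0204 19.1425 23.7998] v=[-4.4605 1.8160 4.9423 -4.1136]
Max displacement = 2.2808

Answer: 2.2808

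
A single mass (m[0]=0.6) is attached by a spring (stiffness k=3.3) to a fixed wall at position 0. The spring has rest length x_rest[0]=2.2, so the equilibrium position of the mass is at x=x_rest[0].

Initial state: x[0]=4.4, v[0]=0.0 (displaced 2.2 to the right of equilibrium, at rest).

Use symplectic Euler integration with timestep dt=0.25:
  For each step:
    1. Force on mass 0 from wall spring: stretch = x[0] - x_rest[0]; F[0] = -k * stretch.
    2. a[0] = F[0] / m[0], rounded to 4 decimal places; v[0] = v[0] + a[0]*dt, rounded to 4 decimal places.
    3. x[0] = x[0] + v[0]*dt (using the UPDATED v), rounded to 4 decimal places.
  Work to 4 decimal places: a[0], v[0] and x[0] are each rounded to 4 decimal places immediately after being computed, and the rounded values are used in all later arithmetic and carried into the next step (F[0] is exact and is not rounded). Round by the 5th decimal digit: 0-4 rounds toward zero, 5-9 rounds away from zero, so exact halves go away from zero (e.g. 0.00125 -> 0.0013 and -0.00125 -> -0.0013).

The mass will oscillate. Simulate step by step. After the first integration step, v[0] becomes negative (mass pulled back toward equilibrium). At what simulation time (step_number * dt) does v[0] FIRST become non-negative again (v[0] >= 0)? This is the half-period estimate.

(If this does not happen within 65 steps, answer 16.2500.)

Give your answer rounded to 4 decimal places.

Answer: 1.5000

Derivation:
Step 0: x=[4.4000] v=[0.0000]
Step 1: x=[3.6438] v=[-3.0250]
Step 2: x=[2.3913] v=[-5.0102]
Step 3: x=[1.0730] v=[-5.2733]
Step 4: x=[0.1421] v=[-3.7237]
Step 5: x=[-0.0814] v=[-0.8941]
Step 6: x=[0.4793] v=[2.2428]
First v>=0 after going negative at step 6, time=1.5000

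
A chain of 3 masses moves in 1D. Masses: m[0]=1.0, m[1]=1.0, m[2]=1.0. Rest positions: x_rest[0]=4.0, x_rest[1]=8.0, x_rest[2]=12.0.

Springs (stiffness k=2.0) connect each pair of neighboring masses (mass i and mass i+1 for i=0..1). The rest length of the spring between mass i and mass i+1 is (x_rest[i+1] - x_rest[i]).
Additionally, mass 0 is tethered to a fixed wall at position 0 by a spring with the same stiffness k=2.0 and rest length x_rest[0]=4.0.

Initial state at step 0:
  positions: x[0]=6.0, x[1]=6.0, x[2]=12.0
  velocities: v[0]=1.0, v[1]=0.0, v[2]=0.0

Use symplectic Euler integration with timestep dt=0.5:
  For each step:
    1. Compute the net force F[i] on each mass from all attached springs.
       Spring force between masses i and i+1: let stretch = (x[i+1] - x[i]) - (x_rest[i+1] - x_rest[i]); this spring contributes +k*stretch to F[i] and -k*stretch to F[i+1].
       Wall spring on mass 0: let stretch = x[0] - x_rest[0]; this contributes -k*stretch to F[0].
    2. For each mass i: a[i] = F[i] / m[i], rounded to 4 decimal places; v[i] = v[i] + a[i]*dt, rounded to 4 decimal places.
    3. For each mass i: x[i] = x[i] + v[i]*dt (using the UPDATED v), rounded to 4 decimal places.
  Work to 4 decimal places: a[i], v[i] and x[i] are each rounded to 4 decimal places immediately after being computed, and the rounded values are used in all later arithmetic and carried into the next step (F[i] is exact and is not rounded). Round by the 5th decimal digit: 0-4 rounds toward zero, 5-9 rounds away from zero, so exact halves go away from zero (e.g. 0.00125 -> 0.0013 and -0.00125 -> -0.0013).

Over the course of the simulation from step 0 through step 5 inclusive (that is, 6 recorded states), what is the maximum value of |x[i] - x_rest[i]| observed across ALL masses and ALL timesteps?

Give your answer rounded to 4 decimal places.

Answer: 2.3750

Derivation:
Step 0: x=[6.0000 6.0000 12.0000] v=[1.0000 0.0000 0.0000]
Step 1: x=[3.5000 9.0000 11.0000] v=[-5.0000 6.0000 -2.0000]
Step 2: x=[2.0000 10.2500 11.0000] v=[-3.0000 2.5000 0.0000]
Step 3: x=[3.6250 7.7500 12.6250] v=[3.2500 -5.0000 3.2500]
Step 4: x=[5.5000 5.6250 13.8125] v=[3.7500 -4.2500 2.3750]
Step 5: x=[4.6875 7.5313 12.9063] v=[-1.6250 3.8125 -1.8125]
Max displacement = 2.3750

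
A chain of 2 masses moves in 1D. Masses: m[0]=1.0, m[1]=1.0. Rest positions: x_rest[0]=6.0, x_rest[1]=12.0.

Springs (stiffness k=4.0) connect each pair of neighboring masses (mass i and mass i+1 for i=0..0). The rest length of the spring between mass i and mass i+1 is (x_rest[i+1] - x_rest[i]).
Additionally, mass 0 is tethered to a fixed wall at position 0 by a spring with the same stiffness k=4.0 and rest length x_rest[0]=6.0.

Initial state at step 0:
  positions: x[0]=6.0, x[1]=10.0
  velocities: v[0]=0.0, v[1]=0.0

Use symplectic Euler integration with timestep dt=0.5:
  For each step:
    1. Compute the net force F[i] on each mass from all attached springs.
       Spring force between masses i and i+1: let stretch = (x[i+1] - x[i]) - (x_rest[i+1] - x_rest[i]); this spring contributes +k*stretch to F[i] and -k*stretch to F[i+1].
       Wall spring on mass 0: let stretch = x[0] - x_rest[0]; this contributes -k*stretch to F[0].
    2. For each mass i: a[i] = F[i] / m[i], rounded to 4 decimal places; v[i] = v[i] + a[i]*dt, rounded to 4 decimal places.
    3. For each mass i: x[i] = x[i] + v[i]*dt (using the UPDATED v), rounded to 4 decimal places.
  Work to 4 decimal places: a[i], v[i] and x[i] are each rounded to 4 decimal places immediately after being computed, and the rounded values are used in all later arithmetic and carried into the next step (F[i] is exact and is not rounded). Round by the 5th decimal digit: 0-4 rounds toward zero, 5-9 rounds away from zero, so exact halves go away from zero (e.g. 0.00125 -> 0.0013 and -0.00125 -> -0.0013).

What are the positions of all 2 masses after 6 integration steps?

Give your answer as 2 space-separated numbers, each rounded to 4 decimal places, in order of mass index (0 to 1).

Answer: 8.0000 12.0000

Derivation:
Step 0: x=[6.0000 10.0000] v=[0.0000 0.0000]
Step 1: x=[4.0000 12.0000] v=[-4.0000 4.0000]
Step 2: x=[6.0000 12.0000] v=[4.0000 0.0000]
Step 3: x=[8.0000 12.0000] v=[4.0000 0.0000]
Step 4: x=[6.0000 14.0000] v=[-4.0000 4.0000]
Step 5: x=[6.0000 14.0000] v=[0.0000 0.0000]
Step 6: x=[8.0000 12.0000] v=[4.0000 -4.0000]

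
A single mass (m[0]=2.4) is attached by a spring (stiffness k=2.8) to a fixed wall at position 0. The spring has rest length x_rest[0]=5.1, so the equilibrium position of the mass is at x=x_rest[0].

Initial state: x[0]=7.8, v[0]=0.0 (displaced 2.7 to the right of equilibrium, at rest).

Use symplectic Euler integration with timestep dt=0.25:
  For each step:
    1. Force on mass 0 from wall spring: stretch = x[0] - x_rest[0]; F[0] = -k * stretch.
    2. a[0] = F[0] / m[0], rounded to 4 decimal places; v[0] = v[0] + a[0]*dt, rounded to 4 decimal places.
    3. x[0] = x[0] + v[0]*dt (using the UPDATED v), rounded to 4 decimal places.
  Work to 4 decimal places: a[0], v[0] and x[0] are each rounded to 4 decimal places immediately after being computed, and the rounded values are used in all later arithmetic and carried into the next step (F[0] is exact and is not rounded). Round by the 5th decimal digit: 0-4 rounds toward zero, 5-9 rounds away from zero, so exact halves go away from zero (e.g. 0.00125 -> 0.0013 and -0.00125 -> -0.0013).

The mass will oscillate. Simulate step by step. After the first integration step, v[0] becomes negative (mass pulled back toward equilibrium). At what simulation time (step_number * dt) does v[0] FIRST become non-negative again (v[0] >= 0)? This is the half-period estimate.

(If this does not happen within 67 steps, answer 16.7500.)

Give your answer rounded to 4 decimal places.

Step 0: x=[7.8000] v=[0.0000]
Step 1: x=[7.6031] v=[-0.7875]
Step 2: x=[7.2237] v=[-1.5176]
Step 3: x=[6.6895] v=[-2.1370]
Step 4: x=[6.0394] v=[-2.6006]
Step 5: x=[5.3208] v=[-2.8746]
Step 6: x=[4.5861] v=[-2.9390]
Step 7: x=[3.8888] v=[-2.7891]
Step 8: x=[3.2799] v=[-2.4358]
Step 9: x=[2.8037] v=[-1.9049]
Step 10: x=[2.4949] v=[-1.2352]
Step 11: x=[2.3761] v=[-0.4754]
Step 12: x=[2.4559] v=[0.3191]
First v>=0 after going negative at step 12, time=3.0000

Answer: 3.0000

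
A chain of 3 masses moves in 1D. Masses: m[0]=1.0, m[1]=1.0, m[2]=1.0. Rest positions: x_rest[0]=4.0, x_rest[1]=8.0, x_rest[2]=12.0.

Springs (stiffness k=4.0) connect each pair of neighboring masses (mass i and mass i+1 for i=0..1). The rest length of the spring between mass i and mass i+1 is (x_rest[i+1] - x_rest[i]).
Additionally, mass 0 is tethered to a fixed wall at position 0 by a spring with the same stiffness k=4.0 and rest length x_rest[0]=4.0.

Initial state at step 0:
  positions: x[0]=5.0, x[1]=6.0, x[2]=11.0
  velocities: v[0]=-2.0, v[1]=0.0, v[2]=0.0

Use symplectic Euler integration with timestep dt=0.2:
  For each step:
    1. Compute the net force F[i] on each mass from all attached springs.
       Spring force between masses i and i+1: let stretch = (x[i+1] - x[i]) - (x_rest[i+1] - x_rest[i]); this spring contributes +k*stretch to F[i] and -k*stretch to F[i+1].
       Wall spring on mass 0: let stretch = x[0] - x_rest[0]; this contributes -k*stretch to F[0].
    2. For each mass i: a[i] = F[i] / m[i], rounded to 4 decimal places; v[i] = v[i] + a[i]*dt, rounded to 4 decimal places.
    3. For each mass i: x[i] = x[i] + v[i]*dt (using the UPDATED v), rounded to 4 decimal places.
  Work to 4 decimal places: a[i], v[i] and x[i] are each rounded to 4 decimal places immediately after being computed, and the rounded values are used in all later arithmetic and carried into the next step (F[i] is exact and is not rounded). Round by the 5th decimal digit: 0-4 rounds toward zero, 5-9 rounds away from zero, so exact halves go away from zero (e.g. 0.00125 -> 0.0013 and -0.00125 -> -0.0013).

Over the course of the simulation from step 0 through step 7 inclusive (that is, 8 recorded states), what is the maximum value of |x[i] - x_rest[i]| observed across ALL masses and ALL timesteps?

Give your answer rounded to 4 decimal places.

Answer: 2.3805

Derivation:
Step 0: x=[5.0000 6.0000 11.0000] v=[-2.0000 0.0000 0.0000]
Step 1: x=[3.9600 6.6400 10.8400] v=[-5.2000 3.2000 -0.8000]
Step 2: x=[2.7152 7.5232 10.6480] v=[-6.2240 4.4160 -0.9600]
Step 3: x=[1.8052 8.1371 10.5960] v=[-4.5498 3.0694 -0.2598]
Step 4: x=[1.6195 8.1313 10.7906] v=[-0.9284 -0.0290 0.9731]
Step 5: x=[2.2166 7.5091 11.1997] v=[2.9854 -3.1110 2.0457]
Step 6: x=[3.3058 6.6306 11.6583] v=[5.4461 -4.3925 2.2932]
Step 7: x=[4.3981 6.0246 11.9525] v=[5.4613 -3.0302 1.4710]
Max displacement = 2.3805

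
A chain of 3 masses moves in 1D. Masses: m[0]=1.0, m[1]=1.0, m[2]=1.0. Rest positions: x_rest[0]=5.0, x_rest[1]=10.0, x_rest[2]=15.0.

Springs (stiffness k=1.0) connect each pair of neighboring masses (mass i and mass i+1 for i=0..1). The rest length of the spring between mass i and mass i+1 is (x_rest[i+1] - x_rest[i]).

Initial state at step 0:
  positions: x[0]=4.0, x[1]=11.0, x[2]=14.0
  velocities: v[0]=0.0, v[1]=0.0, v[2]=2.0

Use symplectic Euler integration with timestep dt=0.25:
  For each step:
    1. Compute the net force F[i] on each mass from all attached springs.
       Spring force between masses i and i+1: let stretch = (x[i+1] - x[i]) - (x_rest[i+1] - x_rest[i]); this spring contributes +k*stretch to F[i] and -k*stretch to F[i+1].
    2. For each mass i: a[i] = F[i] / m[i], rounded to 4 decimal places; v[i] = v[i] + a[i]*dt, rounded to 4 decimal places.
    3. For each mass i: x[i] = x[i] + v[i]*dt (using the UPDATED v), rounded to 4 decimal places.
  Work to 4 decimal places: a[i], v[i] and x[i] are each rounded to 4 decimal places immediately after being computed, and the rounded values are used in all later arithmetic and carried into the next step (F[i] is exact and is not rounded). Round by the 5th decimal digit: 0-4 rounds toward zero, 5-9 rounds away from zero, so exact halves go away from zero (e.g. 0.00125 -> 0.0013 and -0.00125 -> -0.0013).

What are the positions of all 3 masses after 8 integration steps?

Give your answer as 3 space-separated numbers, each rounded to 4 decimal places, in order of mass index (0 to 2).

Answer: 5.5938 9.9844 17.4224

Derivation:
Step 0: x=[4.0000 11.0000 14.0000] v=[0.0000 0.0000 2.0000]
Step 1: x=[4.1250 10.7500 14.6250] v=[0.5000 -1.0000 2.5000]
Step 2: x=[4.3516 10.3281 15.3203] v=[0.9063 -1.6875 2.7813]
Step 3: x=[4.6392 9.8447 16.0161] v=[1.1504 -1.9336 2.7833]
Step 4: x=[4.9397 9.4217 16.6387] v=[1.2018 -1.6921 2.4905]
Step 5: x=[5.2078 9.1696 17.1228] v=[1.0723 -1.0084 1.9363]
Step 6: x=[5.4110 9.1670 17.4223] v=[0.8128 -0.0106 1.1980]
Step 7: x=[5.5365 9.4456 17.5184] v=[0.5018 1.1142 0.3842]
Step 8: x=[5.5938 9.9844 17.4224] v=[0.2291 2.1551 -0.3840]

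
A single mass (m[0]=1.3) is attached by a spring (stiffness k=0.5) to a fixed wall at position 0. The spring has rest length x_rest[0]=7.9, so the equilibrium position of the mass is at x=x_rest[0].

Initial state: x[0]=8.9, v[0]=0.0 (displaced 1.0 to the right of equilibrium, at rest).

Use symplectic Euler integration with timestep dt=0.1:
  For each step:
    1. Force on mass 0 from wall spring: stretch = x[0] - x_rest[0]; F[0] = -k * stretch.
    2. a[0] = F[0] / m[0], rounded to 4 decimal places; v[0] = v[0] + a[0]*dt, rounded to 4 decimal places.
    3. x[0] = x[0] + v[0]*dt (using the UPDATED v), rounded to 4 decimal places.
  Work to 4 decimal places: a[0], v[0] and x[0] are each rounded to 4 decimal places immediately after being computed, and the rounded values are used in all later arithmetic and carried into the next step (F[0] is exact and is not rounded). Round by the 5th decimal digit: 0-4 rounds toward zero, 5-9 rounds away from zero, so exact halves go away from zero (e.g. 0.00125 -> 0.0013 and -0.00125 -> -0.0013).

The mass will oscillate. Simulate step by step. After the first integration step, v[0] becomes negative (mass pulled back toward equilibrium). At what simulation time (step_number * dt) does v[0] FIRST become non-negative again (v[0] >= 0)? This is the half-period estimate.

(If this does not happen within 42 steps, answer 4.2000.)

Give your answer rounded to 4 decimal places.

Step 0: x=[8.9000] v=[0.0000]
Step 1: x=[8.8962] v=[-0.0385]
Step 2: x=[8.8885] v=[-0.0768]
Step 3: x=[8.8770] v=[-0.1148]
Step 4: x=[8.8618] v=[-0.1524]
Step 5: x=[8.8429] v=[-0.1894]
Step 6: x=[8.8203] v=[-0.2257]
Step 7: x=[8.7942] v=[-0.2611]
Step 8: x=[8.7647] v=[-0.2955]
Step 9: x=[8.7318] v=[-0.3288]
Step 10: x=[8.6957] v=[-0.3608]
Step 11: x=[8.6566] v=[-0.3914]
Step 12: x=[8.6146] v=[-0.4205]
Step 13: x=[8.5698] v=[-0.4480]
Step 14: x=[8.5224] v=[-0.4738]
Step 15: x=[8.4726] v=[-0.4977]
Step 16: x=[8.4206] v=[-0.5197]
Step 17: x=[8.3666] v=[-0.5397]
Step 18: x=[8.3108] v=[-0.5577]
Step 19: x=[8.2535] v=[-0.5735]
Step 20: x=[8.1948] v=[-0.5871]
Step 21: x=[8.1350] v=[-0.5984]
Step 22: x=[8.0743] v=[-0.6074]
Step 23: x=[8.0129] v=[-0.6141]
Step 24: x=[7.9511] v=[-0.6184]
Step 25: x=[7.8891] v=[-0.6204]
Step 26: x=[7.8271] v=[-0.6200]
Step 27: x=[7.7654] v=[-0.6172]
Step 28: x=[7.7042] v=[-0.6120]
Step 29: x=[7.6438] v=[-0.6045]
Step 30: x=[7.5843] v=[-0.5947]
Step 31: x=[7.5260] v=[-0.5826]
Step 32: x=[7.4692] v=[-0.5682]
Step 33: x=[7.4140] v=[-0.5516]
Step 34: x=[7.3607] v=[-0.5329]
Step 35: x=[7.3095] v=[-0.5122]
Step 36: x=[7.2606] v=[-0.4895]
Step 37: x=[7.2141] v=[-0.4649]
Step 38: x=[7.1703] v=[-0.4385]
Step 39: x=[7.1293] v=[-0.4104]
Step 40: x=[7.0912] v=[-0.3808]
Step 41: x=[7.0562] v=[-0.3497]
Step 42: x=[7.0245] v=[-0.3173]
v[0] did not become non-negative within 42 steps; using fallback time=4.2000

Answer: 4.2000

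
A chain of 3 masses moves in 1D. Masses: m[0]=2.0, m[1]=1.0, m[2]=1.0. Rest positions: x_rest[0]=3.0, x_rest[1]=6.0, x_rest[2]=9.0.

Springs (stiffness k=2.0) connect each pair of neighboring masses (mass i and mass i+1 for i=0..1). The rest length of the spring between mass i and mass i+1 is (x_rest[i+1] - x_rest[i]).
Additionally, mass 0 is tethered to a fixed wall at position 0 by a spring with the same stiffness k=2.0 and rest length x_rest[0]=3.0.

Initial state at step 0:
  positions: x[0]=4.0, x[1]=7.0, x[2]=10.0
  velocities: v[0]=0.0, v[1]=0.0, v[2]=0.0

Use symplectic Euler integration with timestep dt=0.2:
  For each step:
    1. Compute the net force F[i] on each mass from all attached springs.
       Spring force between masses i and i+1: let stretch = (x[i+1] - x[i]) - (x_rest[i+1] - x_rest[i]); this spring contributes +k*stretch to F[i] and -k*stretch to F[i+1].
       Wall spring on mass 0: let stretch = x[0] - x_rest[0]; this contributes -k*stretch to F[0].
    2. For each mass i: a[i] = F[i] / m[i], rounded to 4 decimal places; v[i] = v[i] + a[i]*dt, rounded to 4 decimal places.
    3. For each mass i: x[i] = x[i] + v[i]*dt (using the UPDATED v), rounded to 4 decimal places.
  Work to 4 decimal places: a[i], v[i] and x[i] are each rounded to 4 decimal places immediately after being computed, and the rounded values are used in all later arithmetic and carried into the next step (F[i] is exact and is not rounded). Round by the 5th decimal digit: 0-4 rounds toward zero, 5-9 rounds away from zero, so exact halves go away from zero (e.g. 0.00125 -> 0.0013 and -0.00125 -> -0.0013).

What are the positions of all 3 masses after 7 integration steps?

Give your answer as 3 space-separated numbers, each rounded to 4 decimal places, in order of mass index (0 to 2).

Answer: 3.2120 6.7318 9.9584

Derivation:
Step 0: x=[4.0000 7.0000 10.0000] v=[0.0000 0.0000 0.0000]
Step 1: x=[3.9600 7.0000 10.0000] v=[-0.2000 0.0000 0.0000]
Step 2: x=[3.8832 6.9968 10.0000] v=[-0.3840 -0.0160 0.0000]
Step 3: x=[3.7756 6.9848 9.9997] v=[-0.5379 -0.0602 -0.0013]
Step 4: x=[3.6454 6.9572 9.9982] v=[-0.6512 -0.1379 -0.0073]
Step 5: x=[3.5018 6.9080 9.9935] v=[-0.7179 -0.2462 -0.0237]
Step 6: x=[3.3544 6.8331 9.9819] v=[-0.7370 -0.3745 -0.0579]
Step 7: x=[3.2120 6.7318 9.9584] v=[-0.7121 -0.5065 -0.1174]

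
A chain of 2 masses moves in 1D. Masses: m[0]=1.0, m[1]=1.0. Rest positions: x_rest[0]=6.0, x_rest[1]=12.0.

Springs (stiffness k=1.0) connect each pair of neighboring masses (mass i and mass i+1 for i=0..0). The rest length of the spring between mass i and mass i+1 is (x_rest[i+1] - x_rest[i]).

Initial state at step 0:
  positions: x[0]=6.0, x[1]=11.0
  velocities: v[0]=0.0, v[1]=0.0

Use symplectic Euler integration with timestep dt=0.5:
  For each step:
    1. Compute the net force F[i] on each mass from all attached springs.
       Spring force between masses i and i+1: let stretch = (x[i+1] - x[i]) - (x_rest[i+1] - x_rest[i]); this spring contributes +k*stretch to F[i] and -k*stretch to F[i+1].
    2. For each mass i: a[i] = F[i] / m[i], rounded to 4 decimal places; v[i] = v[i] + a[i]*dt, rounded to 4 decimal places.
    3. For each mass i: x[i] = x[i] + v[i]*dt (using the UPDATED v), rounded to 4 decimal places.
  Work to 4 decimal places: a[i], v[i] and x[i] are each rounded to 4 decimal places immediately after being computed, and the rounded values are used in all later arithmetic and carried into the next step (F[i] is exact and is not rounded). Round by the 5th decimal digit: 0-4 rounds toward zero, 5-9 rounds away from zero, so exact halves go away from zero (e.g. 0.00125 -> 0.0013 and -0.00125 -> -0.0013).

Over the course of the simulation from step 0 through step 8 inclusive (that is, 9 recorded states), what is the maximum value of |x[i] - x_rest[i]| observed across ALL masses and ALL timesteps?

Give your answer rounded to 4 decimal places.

Answer: 1.0312

Derivation:
Step 0: x=[6.0000 11.0000] v=[0.0000 0.0000]
Step 1: x=[5.7500 11.2500] v=[-0.5000 0.5000]
Step 2: x=[5.3750 11.6250] v=[-0.7500 0.7500]
Step 3: x=[5.0625 11.9375] v=[-0.6250 0.6250]
Step 4: x=[4.9688 12.0313] v=[-0.1875 0.1875]
Step 5: x=[5.1407 11.8594] v=[0.3438 -0.3438]
Step 6: x=[5.4923 11.5078] v=[0.7032 -0.7032]
Step 7: x=[5.8478 11.1523] v=[0.7110 -0.7110]
Step 8: x=[6.0295 10.9707] v=[0.3633 -0.3633]
Max displacement = 1.0312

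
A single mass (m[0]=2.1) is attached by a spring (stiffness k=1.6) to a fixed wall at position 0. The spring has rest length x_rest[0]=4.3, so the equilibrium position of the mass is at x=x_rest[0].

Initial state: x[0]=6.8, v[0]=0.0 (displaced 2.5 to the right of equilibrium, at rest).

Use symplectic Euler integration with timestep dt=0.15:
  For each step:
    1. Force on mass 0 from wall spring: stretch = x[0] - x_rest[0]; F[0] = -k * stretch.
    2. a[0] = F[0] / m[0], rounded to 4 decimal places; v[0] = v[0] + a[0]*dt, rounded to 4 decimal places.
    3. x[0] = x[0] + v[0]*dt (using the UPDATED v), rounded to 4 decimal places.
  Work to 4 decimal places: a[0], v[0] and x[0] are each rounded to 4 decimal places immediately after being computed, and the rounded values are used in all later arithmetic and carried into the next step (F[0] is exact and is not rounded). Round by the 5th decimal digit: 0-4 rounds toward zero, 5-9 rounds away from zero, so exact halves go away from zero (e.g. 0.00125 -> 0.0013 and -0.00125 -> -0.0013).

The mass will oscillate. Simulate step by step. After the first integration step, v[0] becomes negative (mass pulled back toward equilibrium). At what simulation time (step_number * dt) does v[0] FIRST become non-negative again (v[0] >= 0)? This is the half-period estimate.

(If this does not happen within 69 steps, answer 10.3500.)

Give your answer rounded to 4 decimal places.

Answer: 3.6000

Derivation:
Step 0: x=[6.8000] v=[0.0000]
Step 1: x=[6.7571] v=[-0.2857]
Step 2: x=[6.6721] v=[-0.5665]
Step 3: x=[6.5465] v=[-0.8376]
Step 4: x=[6.3824] v=[-1.0943]
Step 5: x=[6.1826] v=[-1.3323]
Step 6: x=[5.9505] v=[-1.5475]
Step 7: x=[5.6901] v=[-1.7361]
Step 8: x=[5.4059] v=[-1.8950]
Step 9: x=[5.1027] v=[-2.0214]
Step 10: x=[4.7857] v=[-2.1131]
Step 11: x=[4.4604] v=[-2.1686]
Step 12: x=[4.1324] v=[-2.1869]
Step 13: x=[3.8072] v=[-2.1677]
Step 14: x=[3.4905] v=[-2.1114]
Step 15: x=[3.1877] v=[-2.0189]
Step 16: x=[2.9039] v=[-1.8918]
Step 17: x=[2.6441] v=[-1.7322]
Step 18: x=[2.4127] v=[-1.5430]
Step 19: x=[2.2136] v=[-1.3273]
Step 20: x=[2.0503] v=[-1.0889]
Step 21: x=[1.9255] v=[-0.8318]
Step 22: x=[1.8414] v=[-0.5604]
Step 23: x=[1.7995] v=[-0.2794]
Step 24: x=[1.8005] v=[0.0064]
First v>=0 after going negative at step 24, time=3.6000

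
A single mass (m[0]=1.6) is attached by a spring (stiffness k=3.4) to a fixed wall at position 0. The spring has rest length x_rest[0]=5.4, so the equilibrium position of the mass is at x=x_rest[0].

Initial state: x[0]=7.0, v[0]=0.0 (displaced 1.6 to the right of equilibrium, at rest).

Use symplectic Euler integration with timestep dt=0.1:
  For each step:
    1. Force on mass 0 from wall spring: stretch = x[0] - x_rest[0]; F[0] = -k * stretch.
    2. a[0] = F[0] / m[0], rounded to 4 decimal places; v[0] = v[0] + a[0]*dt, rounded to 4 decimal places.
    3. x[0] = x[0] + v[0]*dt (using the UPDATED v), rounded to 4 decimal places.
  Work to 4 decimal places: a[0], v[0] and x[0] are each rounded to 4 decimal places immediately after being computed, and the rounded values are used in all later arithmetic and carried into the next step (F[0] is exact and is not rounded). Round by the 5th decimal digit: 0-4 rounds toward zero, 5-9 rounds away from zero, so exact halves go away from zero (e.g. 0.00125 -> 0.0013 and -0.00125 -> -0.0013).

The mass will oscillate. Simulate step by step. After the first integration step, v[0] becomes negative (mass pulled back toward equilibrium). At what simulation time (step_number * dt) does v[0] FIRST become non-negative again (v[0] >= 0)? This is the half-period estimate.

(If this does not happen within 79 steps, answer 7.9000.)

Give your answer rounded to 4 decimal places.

Step 0: x=[7.0000] v=[0.0000]
Step 1: x=[6.9660] v=[-0.3400]
Step 2: x=[6.8987] v=[-0.6728]
Step 3: x=[6.7996] v=[-0.9913]
Step 4: x=[6.6707] v=[-1.2887]
Step 5: x=[6.5148] v=[-1.5587]
Step 6: x=[6.3352] v=[-1.7956]
Step 7: x=[6.1358] v=[-1.9943]
Step 8: x=[5.9207] v=[-2.1507]
Step 9: x=[5.6946] v=[-2.2614]
Step 10: x=[5.4622] v=[-2.3240]
Step 11: x=[5.2285] v=[-2.3372]
Step 12: x=[4.9984] v=[-2.3008]
Step 13: x=[4.7769] v=[-2.2155]
Step 14: x=[4.5686] v=[-2.0831]
Step 15: x=[4.3780] v=[-1.9064]
Step 16: x=[4.2091] v=[-1.6892]
Step 17: x=[4.0655] v=[-1.4361]
Step 18: x=[3.9503] v=[-1.1525]
Step 19: x=[3.8659] v=[-0.8444]
Step 20: x=[3.8141] v=[-0.5184]
Step 21: x=[3.7960] v=[-0.1814]
Step 22: x=[3.8120] v=[0.1595]
First v>=0 after going negative at step 22, time=2.2000

Answer: 2.2000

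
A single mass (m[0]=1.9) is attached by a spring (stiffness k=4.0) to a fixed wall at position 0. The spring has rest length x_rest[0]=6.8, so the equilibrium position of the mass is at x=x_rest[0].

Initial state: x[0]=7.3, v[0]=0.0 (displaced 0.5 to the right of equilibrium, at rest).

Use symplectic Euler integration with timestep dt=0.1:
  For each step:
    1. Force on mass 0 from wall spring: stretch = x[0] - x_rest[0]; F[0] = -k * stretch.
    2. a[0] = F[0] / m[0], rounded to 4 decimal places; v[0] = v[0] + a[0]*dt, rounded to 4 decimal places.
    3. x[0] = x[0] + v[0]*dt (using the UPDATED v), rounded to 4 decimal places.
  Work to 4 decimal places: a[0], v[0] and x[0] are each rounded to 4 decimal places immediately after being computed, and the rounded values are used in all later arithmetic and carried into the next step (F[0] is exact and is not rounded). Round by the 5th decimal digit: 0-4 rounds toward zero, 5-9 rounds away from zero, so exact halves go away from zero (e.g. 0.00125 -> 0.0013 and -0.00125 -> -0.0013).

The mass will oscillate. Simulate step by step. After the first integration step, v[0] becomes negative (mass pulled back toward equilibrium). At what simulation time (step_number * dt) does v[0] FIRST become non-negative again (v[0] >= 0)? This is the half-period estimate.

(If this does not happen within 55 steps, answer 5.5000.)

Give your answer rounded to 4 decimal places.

Step 0: x=[7.3000] v=[0.0000]
Step 1: x=[7.2895] v=[-0.1053]
Step 2: x=[7.2687] v=[-0.2084]
Step 3: x=[7.2380] v=[-0.3071]
Step 4: x=[7.1981] v=[-0.3993]
Step 5: x=[7.1498] v=[-0.4831]
Step 6: x=[7.0941] v=[-0.5567]
Step 7: x=[7.0322] v=[-0.6186]
Step 8: x=[6.9655] v=[-0.6675]
Step 9: x=[6.8953] v=[-0.7023]
Step 10: x=[6.8231] v=[-0.7224]
Step 11: x=[6.7504] v=[-0.7273]
Step 12: x=[6.6787] v=[-0.7169]
Step 13: x=[6.6096] v=[-0.6914]
Step 14: x=[6.5445] v=[-0.6513]
Step 15: x=[6.4848] v=[-0.5975]
Step 16: x=[6.4317] v=[-0.5311]
Step 17: x=[6.3863] v=[-0.4536]
Step 18: x=[6.3497] v=[-0.3665]
Step 19: x=[6.3225] v=[-0.2717]
Step 20: x=[6.3054] v=[-0.1712]
Step 21: x=[6.2987] v=[-0.0671]
Step 22: x=[6.3025] v=[0.0384]
First v>=0 after going negative at step 22, time=2.2000

Answer: 2.2000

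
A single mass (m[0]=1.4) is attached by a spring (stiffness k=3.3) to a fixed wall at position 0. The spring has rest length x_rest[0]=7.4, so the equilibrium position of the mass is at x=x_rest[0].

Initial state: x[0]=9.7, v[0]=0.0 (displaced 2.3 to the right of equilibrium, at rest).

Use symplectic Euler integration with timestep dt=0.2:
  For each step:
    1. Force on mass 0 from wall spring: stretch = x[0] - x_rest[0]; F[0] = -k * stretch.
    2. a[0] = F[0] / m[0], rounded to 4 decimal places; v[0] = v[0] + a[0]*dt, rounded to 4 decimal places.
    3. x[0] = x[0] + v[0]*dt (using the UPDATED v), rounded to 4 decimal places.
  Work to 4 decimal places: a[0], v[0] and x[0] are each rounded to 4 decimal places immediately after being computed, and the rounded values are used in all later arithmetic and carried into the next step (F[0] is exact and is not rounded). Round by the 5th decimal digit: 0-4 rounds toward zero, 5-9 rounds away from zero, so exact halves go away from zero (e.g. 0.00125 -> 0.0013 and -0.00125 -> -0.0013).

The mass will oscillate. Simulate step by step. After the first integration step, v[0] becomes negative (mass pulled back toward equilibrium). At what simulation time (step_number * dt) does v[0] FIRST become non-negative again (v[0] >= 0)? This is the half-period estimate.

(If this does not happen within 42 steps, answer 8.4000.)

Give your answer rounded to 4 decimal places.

Answer: 2.2000

Derivation:
Step 0: x=[9.7000] v=[0.0000]
Step 1: x=[9.4831] v=[-1.0843]
Step 2: x=[9.0698] v=[-2.0663]
Step 3: x=[8.4991] v=[-2.8535]
Step 4: x=[7.8248] v=[-3.3716]
Step 5: x=[7.1104] v=[-3.5719]
Step 6: x=[6.4233] v=[-3.4354]
Step 7: x=[5.8283] v=[-2.9750]
Step 8: x=[5.3815] v=[-2.2341]
Step 9: x=[5.1250] v=[-1.2825]
Step 10: x=[5.0830] v=[-0.2100]
Step 11: x=[5.2595] v=[0.8823]
First v>=0 after going negative at step 11, time=2.2000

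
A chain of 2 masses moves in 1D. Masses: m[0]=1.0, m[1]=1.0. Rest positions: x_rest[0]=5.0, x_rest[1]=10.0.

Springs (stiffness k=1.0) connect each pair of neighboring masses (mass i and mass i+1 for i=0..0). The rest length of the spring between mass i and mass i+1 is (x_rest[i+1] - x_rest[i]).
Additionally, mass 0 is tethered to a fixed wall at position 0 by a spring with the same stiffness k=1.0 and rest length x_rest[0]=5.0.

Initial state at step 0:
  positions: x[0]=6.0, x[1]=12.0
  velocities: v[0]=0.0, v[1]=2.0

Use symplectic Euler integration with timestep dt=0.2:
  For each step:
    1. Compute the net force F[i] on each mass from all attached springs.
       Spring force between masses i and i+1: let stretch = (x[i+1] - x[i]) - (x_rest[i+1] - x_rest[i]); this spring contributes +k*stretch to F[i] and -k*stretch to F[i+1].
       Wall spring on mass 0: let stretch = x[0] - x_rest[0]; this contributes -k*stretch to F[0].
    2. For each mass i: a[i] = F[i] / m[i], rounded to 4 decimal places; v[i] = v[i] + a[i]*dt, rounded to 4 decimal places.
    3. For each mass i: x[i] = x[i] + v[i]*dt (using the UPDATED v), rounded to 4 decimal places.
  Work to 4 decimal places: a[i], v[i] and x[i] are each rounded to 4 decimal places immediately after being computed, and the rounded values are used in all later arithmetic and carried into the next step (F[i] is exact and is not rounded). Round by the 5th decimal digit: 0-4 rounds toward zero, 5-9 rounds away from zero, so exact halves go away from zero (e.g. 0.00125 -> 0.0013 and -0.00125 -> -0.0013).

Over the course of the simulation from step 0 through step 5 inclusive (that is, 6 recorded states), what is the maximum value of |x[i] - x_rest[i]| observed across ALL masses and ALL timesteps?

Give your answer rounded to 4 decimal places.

Answer: 3.1584

Derivation:
Step 0: x=[6.0000 12.0000] v=[0.0000 2.0000]
Step 1: x=[6.0000 12.3600] v=[0.0000 1.8000]
Step 2: x=[6.0144 12.6656] v=[0.0720 1.5280]
Step 3: x=[6.0543 12.9052] v=[0.1994 1.1978]
Step 4: x=[6.1260 13.0707] v=[0.3587 0.8276]
Step 5: x=[6.2305 13.1584] v=[0.5224 0.4387]
Max displacement = 3.1584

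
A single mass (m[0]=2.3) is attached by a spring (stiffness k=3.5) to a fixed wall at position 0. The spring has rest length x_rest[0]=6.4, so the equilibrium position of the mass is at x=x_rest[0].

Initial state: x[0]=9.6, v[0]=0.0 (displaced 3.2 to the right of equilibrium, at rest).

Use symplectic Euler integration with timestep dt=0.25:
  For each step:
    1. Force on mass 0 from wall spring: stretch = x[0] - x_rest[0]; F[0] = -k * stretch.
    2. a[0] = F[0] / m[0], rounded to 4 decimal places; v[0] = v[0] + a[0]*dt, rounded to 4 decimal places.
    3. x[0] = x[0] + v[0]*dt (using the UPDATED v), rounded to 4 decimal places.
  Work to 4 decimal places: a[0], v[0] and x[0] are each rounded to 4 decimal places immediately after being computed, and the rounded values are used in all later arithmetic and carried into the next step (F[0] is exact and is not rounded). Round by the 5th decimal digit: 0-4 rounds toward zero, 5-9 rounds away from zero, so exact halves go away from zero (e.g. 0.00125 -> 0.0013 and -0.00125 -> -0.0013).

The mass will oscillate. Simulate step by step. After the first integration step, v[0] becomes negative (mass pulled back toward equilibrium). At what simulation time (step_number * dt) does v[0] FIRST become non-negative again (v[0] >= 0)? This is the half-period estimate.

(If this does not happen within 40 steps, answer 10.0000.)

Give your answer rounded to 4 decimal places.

Answer: 2.7500

Derivation:
Step 0: x=[9.6000] v=[0.0000]
Step 1: x=[9.2957] v=[-1.2174]
Step 2: x=[8.7160] v=[-2.3190]
Step 3: x=[7.9160] v=[-3.2001]
Step 4: x=[6.9718] v=[-3.7769]
Step 5: x=[5.9732] v=[-3.9944]
Step 6: x=[5.0152] v=[-3.8320]
Step 7: x=[4.1889] v=[-3.3052]
Step 8: x=[3.5729] v=[-2.4640]
Step 9: x=[3.2258] v=[-1.3885]
Step 10: x=[3.1806] v=[-0.1809]
Step 11: x=[3.4416] v=[1.0439]
First v>=0 after going negative at step 11, time=2.7500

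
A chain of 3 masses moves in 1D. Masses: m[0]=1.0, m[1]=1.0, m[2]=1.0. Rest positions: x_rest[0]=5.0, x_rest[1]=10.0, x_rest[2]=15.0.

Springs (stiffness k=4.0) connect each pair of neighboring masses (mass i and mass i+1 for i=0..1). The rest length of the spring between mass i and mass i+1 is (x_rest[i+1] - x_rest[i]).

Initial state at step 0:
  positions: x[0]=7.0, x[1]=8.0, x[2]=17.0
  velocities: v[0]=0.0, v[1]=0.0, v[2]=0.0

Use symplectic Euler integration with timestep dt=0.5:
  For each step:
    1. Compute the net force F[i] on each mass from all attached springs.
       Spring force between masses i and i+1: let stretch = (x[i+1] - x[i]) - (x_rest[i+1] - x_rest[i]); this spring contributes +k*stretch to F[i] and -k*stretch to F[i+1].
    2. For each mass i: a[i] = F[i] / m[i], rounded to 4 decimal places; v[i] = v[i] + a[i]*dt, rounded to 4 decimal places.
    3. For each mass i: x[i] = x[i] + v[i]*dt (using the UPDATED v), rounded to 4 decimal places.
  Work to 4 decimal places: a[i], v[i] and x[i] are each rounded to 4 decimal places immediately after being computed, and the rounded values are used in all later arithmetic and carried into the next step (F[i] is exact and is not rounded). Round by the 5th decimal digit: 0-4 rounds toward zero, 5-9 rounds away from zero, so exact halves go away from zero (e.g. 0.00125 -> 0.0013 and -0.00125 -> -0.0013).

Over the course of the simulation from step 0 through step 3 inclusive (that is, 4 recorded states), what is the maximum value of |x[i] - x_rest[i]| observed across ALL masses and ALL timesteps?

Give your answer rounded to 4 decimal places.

Answer: 6.0000

Derivation:
Step 0: x=[7.0000 8.0000 17.0000] v=[0.0000 0.0000 0.0000]
Step 1: x=[3.0000 16.0000 13.0000] v=[-8.0000 16.0000 -8.0000]
Step 2: x=[7.0000 8.0000 17.0000] v=[8.0000 -16.0000 8.0000]
Step 3: x=[7.0000 8.0000 17.0000] v=[0.0000 0.0000 0.0000]
Max displacement = 6.0000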